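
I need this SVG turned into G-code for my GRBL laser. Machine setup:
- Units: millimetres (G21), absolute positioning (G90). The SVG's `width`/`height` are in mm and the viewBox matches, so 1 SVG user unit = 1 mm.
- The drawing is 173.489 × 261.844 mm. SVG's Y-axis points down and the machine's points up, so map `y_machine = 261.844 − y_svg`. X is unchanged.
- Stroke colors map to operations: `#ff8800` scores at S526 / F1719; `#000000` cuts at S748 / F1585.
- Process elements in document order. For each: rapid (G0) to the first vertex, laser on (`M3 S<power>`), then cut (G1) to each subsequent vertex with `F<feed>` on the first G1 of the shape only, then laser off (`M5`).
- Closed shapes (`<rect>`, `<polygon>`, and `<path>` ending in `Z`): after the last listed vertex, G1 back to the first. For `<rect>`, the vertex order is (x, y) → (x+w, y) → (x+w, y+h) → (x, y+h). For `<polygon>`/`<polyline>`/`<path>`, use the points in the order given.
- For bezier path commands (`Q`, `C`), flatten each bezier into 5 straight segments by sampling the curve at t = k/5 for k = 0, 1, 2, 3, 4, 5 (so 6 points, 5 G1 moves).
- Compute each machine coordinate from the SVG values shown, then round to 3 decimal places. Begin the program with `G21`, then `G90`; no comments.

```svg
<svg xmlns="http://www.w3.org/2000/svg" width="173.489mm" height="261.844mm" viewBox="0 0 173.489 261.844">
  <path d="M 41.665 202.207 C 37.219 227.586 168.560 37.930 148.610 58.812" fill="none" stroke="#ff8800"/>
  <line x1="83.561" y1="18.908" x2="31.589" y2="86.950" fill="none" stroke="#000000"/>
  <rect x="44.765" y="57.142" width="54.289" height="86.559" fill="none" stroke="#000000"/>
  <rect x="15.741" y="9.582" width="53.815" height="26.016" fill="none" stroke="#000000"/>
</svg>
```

1 u = 1 mm; y_m = 261.844 − y.

[1] `<path>` cubic bezier, #ff8800→score S526 F1719: (41.665,59.637) → (52.995,66.809) → (83.135,105.162) → (118.303,154.269) → (144.722,193.701) → (148.610,203.032)

[2] `<line>` line segment, #000000→cut S748 F1585: (83.561,242.936) → (31.589,174.894)

[3] `<rect>` rectangle, #000000→cut S748 F1585: (44.765,204.702) → (99.054,204.702) → (99.054,118.143) → (44.765,118.143) → (44.765,204.702) (closed)

[4] `<rect>` rectangle, #000000→cut S748 F1585: (15.741,252.262) → (69.556,252.262) → (69.556,226.246) → (15.741,226.246) → (15.741,252.262) (closed)

G21
G90
G0 X41.665 Y59.637
M3 S526
G1 X52.995 Y66.809 F1719
G1 X83.135 Y105.162
G1 X118.303 Y154.269
G1 X144.722 Y193.701
G1 X148.610 Y203.032
M5
G0 X83.561 Y242.936
M3 S748
G1 X31.589 Y174.894 F1585
M5
G0 X44.765 Y204.702
M3 S748
G1 X99.054 Y204.702 F1585
G1 X99.054 Y118.143
G1 X44.765 Y118.143
G1 X44.765 Y204.702
M5
G0 X15.741 Y252.262
M3 S748
G1 X69.556 Y252.262 F1585
G1 X69.556 Y226.246
G1 X15.741 Y226.246
G1 X15.741 Y252.262
M5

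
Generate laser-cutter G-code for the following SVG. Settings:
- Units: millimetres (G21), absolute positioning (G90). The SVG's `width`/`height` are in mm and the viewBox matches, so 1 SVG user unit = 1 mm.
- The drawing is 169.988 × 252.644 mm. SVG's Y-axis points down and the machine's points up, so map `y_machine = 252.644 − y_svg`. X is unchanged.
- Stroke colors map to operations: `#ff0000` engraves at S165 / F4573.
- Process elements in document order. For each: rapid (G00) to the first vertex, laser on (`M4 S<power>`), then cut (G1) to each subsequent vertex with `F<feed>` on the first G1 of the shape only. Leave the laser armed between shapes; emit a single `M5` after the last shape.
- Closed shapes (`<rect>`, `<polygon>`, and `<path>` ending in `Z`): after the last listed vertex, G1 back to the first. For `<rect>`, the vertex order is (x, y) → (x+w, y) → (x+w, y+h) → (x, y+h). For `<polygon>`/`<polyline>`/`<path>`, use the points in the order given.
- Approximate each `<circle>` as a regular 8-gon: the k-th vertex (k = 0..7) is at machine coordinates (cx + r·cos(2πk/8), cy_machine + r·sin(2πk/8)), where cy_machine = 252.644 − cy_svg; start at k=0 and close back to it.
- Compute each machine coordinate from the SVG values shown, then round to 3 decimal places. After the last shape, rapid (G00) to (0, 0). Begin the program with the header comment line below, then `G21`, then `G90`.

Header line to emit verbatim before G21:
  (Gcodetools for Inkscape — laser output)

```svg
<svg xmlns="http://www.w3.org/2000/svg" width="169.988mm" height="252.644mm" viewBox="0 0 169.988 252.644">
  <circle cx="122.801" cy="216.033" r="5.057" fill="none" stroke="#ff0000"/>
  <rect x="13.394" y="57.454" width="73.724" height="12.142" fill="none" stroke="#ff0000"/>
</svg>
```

1 u = 1 mm; y_m = 252.644 − y.

[1] `<circle>` circle, #ff0000→engrave S165 F4573: (127.858,36.611) → (126.377,40.187) → (122.801,41.668) → (119.225,40.187) → (117.744,36.611) → (119.225,33.035) → (122.801,31.554) → (126.377,33.035) → (127.858,36.611) (closed)

[2] `<rect>` rectangle, #ff0000→engrave S165 F4573: (13.394,195.190) → (87.118,195.190) → (87.118,183.048) → (13.394,183.048) → (13.394,195.190) (closed)

(Gcodetools for Inkscape — laser output)
G21
G90
G00 X127.858 Y36.611
M4 S165
G1 X126.377 Y40.187 F4573
G1 X122.801 Y41.668
G1 X119.225 Y40.187
G1 X117.744 Y36.611
G1 X119.225 Y33.035
G1 X122.801 Y31.554
G1 X126.377 Y33.035
G1 X127.858 Y36.611
G00 X13.394 Y195.190
M4 S165
G1 X87.118 Y195.190 F4573
G1 X87.118 Y183.048
G1 X13.394 Y183.048
G1 X13.394 Y195.190
M5
G00 X0.000 Y0.000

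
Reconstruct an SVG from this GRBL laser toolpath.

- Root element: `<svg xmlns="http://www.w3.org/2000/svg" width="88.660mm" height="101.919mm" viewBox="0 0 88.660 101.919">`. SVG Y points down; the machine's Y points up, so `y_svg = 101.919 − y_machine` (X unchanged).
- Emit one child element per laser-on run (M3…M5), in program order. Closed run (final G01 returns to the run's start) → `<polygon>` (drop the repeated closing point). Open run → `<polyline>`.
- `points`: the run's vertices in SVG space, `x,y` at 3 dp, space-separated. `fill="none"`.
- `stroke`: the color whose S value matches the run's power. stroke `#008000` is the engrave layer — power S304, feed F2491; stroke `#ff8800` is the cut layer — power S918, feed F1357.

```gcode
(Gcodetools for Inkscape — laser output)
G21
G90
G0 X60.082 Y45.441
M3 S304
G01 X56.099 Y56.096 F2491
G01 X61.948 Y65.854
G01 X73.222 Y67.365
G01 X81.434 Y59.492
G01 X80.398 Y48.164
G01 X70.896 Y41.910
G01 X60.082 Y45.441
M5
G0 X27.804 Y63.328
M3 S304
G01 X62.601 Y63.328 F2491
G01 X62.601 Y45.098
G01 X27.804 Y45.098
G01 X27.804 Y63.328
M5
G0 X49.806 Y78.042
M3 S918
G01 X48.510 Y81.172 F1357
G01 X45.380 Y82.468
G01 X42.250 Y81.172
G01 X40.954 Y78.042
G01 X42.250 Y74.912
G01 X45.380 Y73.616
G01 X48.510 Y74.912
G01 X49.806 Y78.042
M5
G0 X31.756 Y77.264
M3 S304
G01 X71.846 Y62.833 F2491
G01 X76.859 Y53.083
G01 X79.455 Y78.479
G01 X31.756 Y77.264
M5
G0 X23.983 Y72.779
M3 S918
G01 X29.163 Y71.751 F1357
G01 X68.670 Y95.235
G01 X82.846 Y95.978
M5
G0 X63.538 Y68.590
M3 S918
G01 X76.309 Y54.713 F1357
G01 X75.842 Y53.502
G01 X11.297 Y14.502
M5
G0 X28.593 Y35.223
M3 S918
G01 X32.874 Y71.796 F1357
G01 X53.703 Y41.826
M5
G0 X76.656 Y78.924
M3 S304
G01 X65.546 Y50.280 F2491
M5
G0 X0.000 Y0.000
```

y_svg = 101.919 − y_m.

[1] S304→`#008000` (engrave); closed run; points: 60.082,56.478 56.099,45.823 61.948,36.065 73.222,34.554 81.434,42.427 80.398,53.755 70.896,60.009

[2] S304→`#008000` (engrave); closed run; points: 27.804,38.591 62.601,38.591 62.601,56.821 27.804,56.821

[3] S918→`#ff8800` (cut); closed run; points: 49.806,23.877 48.510,20.747 45.380,19.451 42.250,20.747 40.954,23.877 42.250,27.007 45.380,28.303 48.510,27.007

[4] S304→`#008000` (engrave); closed run; points: 31.756,24.655 71.846,39.086 76.859,48.836 79.455,23.440

[5] S918→`#ff8800` (cut); open run; points: 23.983,29.140 29.163,30.168 68.670,6.684 82.846,5.941

[6] S918→`#ff8800` (cut); open run; points: 63.538,33.329 76.309,47.206 75.842,48.417 11.297,87.417

[7] S918→`#ff8800` (cut); open run; points: 28.593,66.696 32.874,30.123 53.703,60.093

[8] S304→`#008000` (engrave); open run; points: 76.656,22.995 65.546,51.639

<svg xmlns="http://www.w3.org/2000/svg" width="88.660mm" height="101.919mm" viewBox="0 0 88.660 101.919">
  <polygon points="60.082,56.478 56.099,45.823 61.948,36.065 73.222,34.554 81.434,42.427 80.398,53.755 70.896,60.009" fill="none" stroke="#008000"/>
  <polygon points="27.804,38.591 62.601,38.591 62.601,56.821 27.804,56.821" fill="none" stroke="#008000"/>
  <polygon points="49.806,23.877 48.510,20.747 45.380,19.451 42.250,20.747 40.954,23.877 42.250,27.007 45.380,28.303 48.510,27.007" fill="none" stroke="#ff8800"/>
  <polygon points="31.756,24.655 71.846,39.086 76.859,48.836 79.455,23.440" fill="none" stroke="#008000"/>
  <polyline points="23.983,29.140 29.163,30.168 68.670,6.684 82.846,5.941" fill="none" stroke="#ff8800"/>
  <polyline points="63.538,33.329 76.309,47.206 75.842,48.417 11.297,87.417" fill="none" stroke="#ff8800"/>
  <polyline points="28.593,66.696 32.874,30.123 53.703,60.093" fill="none" stroke="#ff8800"/>
  <polyline points="76.656,22.995 65.546,51.639" fill="none" stroke="#008000"/>
</svg>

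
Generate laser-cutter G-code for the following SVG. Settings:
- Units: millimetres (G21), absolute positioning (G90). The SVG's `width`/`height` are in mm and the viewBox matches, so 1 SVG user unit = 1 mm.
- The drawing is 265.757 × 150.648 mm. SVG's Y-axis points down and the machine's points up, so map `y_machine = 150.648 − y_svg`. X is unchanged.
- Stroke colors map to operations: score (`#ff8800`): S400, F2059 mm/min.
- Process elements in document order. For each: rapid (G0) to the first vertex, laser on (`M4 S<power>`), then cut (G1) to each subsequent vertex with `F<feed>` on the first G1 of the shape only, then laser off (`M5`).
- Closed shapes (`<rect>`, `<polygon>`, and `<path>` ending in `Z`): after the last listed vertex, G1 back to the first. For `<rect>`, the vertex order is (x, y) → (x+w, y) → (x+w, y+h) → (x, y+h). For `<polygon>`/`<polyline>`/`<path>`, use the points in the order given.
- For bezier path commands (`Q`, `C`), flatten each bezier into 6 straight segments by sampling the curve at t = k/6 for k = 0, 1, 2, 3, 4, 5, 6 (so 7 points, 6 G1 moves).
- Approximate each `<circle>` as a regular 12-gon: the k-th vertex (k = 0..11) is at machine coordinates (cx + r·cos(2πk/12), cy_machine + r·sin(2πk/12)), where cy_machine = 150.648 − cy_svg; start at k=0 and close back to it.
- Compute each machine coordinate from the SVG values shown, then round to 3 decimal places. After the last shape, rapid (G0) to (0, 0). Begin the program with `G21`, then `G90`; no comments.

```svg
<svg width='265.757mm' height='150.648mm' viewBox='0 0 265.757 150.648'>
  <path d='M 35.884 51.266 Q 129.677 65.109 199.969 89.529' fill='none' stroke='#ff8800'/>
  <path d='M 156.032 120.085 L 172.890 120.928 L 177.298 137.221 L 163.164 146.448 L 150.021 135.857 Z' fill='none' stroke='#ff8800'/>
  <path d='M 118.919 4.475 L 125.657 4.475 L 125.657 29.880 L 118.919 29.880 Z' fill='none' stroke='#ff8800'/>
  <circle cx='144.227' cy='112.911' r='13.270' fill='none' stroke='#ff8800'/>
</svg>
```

1 u = 1 mm; y_m = 150.648 − y.

[1] `<path>` quadratic bezier, #ff8800→score S400 F2059: (35.884,99.382) → (66.496,94.474) → (95.801,88.978) → (123.802,82.895) → (150.496,76.224) → (175.886,68.965) → (199.969,61.119)

[2] `<path>` regular polygon, #ff8800→score S400 F2059: (156.032,30.563) → (172.890,29.720) → (177.298,13.427) → (163.164,4.200) → (150.021,14.791) → (156.032,30.563) (closed)

[3] `<path>` rectangle, #ff8800→score S400 F2059: (118.919,146.173) → (125.657,146.173) → (125.657,120.768) → (118.919,120.768) → (118.919,146.173) (closed)

[4] `<circle>` circle, #ff8800→score S400 F2059: (157.497,37.737) → (155.719,44.372) → (150.862,49.229) → (144.227,51.007) → (137.592,49.229) → (132.735,44.372) → (130.957,37.737) → (132.735,31.102) → (137.592,26.245) → (144.227,24.467) → (150.862,26.245) → (155.719,31.102) → (157.497,37.737) (closed)

G21
G90
G0 X35.884 Y99.382
M4 S400
G1 X66.496 Y94.474 F2059
G1 X95.801 Y88.978
G1 X123.802 Y82.895
G1 X150.496 Y76.224
G1 X175.886 Y68.965
G1 X199.969 Y61.119
M5
G0 X156.032 Y30.563
M4 S400
G1 X172.890 Y29.720 F2059
G1 X177.298 Y13.427
G1 X163.164 Y4.200
G1 X150.021 Y14.791
G1 X156.032 Y30.563
M5
G0 X118.919 Y146.173
M4 S400
G1 X125.657 Y146.173 F2059
G1 X125.657 Y120.768
G1 X118.919 Y120.768
G1 X118.919 Y146.173
M5
G0 X157.497 Y37.737
M4 S400
G1 X155.719 Y44.372 F2059
G1 X150.862 Y49.229
G1 X144.227 Y51.007
G1 X137.592 Y49.229
G1 X132.735 Y44.372
G1 X130.957 Y37.737
G1 X132.735 Y31.102
G1 X137.592 Y26.245
G1 X144.227 Y24.467
G1 X150.862 Y26.245
G1 X155.719 Y31.102
G1 X157.497 Y37.737
M5
G0 X0.000 Y0.000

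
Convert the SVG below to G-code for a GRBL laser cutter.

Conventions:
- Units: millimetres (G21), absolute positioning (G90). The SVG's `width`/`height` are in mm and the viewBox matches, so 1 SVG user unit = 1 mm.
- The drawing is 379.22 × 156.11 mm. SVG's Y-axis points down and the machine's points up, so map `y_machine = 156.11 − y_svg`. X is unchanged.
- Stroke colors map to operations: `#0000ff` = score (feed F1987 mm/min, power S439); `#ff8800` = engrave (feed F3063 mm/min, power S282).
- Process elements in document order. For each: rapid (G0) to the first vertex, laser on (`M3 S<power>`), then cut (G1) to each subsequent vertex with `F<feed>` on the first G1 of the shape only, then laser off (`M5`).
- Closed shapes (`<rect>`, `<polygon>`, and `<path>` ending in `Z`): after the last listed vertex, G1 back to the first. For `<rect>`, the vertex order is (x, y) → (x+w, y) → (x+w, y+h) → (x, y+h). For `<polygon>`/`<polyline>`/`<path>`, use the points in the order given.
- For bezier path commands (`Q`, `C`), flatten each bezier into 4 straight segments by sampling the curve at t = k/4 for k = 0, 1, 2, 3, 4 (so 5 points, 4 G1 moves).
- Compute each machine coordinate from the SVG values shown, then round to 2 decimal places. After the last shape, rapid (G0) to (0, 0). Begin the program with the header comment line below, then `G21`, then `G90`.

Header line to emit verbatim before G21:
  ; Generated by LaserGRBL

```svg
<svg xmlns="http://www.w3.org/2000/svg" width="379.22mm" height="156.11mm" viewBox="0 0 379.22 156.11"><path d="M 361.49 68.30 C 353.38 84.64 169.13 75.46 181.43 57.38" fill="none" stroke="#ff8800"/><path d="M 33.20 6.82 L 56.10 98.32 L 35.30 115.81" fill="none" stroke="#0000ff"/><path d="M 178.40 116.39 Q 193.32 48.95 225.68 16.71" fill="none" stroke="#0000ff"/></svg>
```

; Generated by LaserGRBL
G21
G90
G0 X361.49 Y87.81
M3 S282
G1 X328.20 Y80.08 F3063
G1 X263.81 Y80.36
G1 X203.23 Y87.10
G1 X181.43 Y98.73
M5
G0 X33.20 Y149.29
M3 S439
G1 X56.10 Y57.79 F1987
G1 X35.30 Y40.30
M5
G0 X178.40 Y39.72
M3 S439
G1 X186.95 Y71.24 F1987
G1 X197.68 Y98.36
G1 X210.59 Y121.08
G1 X225.68 Y139.40
M5
G0 X0.00 Y0.00

1 u = 1 mm; y_m = 156.11 − y.

[1] `<path>` cubic bezier, #ff8800→engrave S282 F3063: (361.49,87.81) → (328.20,80.08) → (263.81,80.36) → (203.23,87.10) → (181.43,98.73)

[2] `<path>` open polyline, #0000ff→score S439 F1987: (33.20,149.29) → (56.10,57.79) → (35.30,40.30)

[3] `<path>` quadratic bezier, #0000ff→score S439 F1987: (178.40,39.72) → (186.95,71.24) → (197.68,98.36) → (210.59,121.08) → (225.68,139.40)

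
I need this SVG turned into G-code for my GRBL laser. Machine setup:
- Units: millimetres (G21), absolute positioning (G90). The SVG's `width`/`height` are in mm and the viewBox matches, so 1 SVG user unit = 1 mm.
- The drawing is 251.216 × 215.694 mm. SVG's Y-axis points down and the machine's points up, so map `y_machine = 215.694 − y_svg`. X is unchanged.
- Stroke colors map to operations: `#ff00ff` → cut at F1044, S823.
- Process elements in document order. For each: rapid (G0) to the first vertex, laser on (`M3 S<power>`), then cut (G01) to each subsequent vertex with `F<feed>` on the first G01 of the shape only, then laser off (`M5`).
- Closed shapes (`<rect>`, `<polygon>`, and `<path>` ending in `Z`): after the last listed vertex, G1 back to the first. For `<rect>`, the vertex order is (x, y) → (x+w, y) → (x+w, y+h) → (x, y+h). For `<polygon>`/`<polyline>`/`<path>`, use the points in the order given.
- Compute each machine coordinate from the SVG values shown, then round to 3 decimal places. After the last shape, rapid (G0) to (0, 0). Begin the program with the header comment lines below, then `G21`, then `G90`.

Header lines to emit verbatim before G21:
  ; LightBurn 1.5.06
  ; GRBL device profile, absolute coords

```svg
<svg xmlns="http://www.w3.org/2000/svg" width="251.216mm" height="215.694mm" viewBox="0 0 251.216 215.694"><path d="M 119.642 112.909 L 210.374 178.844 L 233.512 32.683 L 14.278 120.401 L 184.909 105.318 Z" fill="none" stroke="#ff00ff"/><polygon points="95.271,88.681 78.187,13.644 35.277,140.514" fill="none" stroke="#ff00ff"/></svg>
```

; LightBurn 1.5.06
; GRBL device profile, absolute coords
G21
G90
G0 X119.642 Y102.785
M3 S823
G01 X210.374 Y36.850 F1044
G01 X233.512 Y183.011
G01 X14.278 Y95.293
G01 X184.909 Y110.376
G01 X119.642 Y102.785
M5
G0 X95.271 Y127.013
M3 S823
G01 X78.187 Y202.050 F1044
G01 X35.277 Y75.180
G01 X95.271 Y127.013
M5
G0 X0.000 Y0.000

Since the viewBox matches the mm dimensions, user units are millimetres directly. The only transform is the Y-flip y_m = 215.694 − y_svg.

Shape 1 is a closed polygon drawn with `<path>`. Its stroke #ff00ff means cut at S823, F1044. After flipping Y the toolpath is (119.642,102.785) → (210.374,36.850) → (233.512,183.011) → (14.278,95.293) → (184.909,110.376) → (119.642,102.785), returning to the start.

Shape 2 is a closed polygon drawn with `<polygon>`. Its stroke #ff00ff means cut at S823, F1044. After flipping Y the toolpath is (95.271,127.013) → (78.187,202.050) → (35.277,75.180) → (95.271,127.013), returning to the start.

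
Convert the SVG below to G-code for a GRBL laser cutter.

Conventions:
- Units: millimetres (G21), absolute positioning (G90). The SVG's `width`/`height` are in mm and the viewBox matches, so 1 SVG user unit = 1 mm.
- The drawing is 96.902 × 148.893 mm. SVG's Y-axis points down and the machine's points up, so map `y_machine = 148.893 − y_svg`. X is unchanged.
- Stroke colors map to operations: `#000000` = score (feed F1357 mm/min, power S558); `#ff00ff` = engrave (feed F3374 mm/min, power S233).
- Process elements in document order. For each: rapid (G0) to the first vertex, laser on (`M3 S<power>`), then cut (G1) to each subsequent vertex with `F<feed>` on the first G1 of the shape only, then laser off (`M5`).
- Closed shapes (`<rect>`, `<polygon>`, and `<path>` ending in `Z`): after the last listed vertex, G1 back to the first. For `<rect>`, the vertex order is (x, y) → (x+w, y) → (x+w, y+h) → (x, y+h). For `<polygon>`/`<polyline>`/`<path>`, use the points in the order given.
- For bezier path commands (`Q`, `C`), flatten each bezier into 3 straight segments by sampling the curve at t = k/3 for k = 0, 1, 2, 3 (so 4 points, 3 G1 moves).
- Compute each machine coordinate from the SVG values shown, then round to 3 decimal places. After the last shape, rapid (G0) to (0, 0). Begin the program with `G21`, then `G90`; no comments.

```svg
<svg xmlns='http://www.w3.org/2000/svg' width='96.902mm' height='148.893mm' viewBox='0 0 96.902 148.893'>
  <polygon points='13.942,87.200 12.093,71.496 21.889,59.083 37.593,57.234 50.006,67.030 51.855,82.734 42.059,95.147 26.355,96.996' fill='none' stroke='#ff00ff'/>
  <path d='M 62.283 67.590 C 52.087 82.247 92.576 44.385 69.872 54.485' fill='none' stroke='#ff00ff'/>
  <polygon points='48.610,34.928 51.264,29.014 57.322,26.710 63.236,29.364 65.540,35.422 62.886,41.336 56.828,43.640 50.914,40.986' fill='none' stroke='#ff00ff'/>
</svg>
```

1 u = 1 mm; y_m = 148.893 − y.

[1] `<polygon>` regular polygon, #ff00ff→engrave S233 F3374: (13.942,61.693) → (12.093,77.397) → (21.889,89.810) → (37.593,91.659) → (50.006,81.863) → (51.855,66.159) → (42.059,53.746) → (26.355,51.897) → (13.942,61.693) (closed)

[2] `<path>` cubic bezier, #ff00ff→engrave S233 F3374: (62.283,81.303) → (64.764,80.431) → (75.729,92.242) → (69.872,94.408)

[3] `<polygon>` regular polygon, #ff00ff→engrave S233 F3374: (48.610,113.965) → (51.264,119.879) → (57.322,122.183) → (63.236,119.529) → (65.540,113.471) → (62.886,107.557) → (56.828,105.253) → (50.914,107.907) → (48.610,113.965) (closed)

G21
G90
G0 X13.942 Y61.693
M3 S233
G1 X12.093 Y77.397 F3374
G1 X21.889 Y89.810
G1 X37.593 Y91.659
G1 X50.006 Y81.863
G1 X51.855 Y66.159
G1 X42.059 Y53.746
G1 X26.355 Y51.897
G1 X13.942 Y61.693
M5
G0 X62.283 Y81.303
M3 S233
G1 X64.764 Y80.431 F3374
G1 X75.729 Y92.242
G1 X69.872 Y94.408
M5
G0 X48.610 Y113.965
M3 S233
G1 X51.264 Y119.879 F3374
G1 X57.322 Y122.183
G1 X63.236 Y119.529
G1 X65.540 Y113.471
G1 X62.886 Y107.557
G1 X56.828 Y105.253
G1 X50.914 Y107.907
G1 X48.610 Y113.965
M5
G0 X0.000 Y0.000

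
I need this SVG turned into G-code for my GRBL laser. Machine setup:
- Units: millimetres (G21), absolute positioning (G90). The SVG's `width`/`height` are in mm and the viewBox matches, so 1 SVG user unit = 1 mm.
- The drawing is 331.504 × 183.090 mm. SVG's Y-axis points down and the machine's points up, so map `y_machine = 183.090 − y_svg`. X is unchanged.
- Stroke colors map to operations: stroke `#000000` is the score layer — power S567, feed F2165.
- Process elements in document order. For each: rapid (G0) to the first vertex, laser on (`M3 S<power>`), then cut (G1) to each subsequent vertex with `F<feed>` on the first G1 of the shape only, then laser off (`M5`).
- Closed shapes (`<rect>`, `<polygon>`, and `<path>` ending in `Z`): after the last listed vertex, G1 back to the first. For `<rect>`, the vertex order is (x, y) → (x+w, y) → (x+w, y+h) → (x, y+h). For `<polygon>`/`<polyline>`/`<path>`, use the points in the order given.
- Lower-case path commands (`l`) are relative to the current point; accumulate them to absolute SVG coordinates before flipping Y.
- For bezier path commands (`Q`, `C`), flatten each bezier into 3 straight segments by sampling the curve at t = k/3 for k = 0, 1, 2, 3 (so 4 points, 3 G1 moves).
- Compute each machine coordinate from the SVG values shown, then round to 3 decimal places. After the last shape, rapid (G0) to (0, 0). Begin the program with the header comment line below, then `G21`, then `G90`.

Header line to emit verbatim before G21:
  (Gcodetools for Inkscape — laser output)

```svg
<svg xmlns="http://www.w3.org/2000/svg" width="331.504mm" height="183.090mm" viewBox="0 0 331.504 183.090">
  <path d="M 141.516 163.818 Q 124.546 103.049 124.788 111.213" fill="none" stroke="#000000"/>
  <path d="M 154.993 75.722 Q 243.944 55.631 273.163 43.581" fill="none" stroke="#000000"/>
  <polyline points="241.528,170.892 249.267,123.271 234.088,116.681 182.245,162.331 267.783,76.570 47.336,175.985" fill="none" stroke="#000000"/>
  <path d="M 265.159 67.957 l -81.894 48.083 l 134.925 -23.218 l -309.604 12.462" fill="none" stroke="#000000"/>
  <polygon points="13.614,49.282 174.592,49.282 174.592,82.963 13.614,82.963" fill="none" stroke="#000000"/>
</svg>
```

(Gcodetools for Inkscape — laser output)
G21
G90
G0 X141.516 Y19.272
M3 S567
G1 X132.115 Y52.125 F2165
G1 X126.539 Y69.660
G1 X124.788 Y71.877
M5
G0 X154.993 Y107.368
M3 S567
G1 X207.657 Y119.869 F2165
G1 X247.047 Y130.582
G1 X273.163 Y139.509
M5
G0 X241.528 Y12.198
M3 S567
G1 X249.267 Y59.819 F2165
G1 X234.088 Y66.409
G1 X182.245 Y20.759
G1 X267.783 Y106.520
G1 X47.336 Y7.105
M5
G0 X265.159 Y115.133
M3 S567
G1 X183.265 Y67.050 F2165
G1 X318.190 Y90.268
G1 X8.586 Y77.806
M5
G0 X13.614 Y133.808
M3 S567
G1 X174.592 Y133.808 F2165
G1 X174.592 Y100.127
G1 X13.614 Y100.127
G1 X13.614 Y133.808
M5
G0 X0.000 Y0.000

1 u = 1 mm; y_m = 183.090 − y.

[1] `<path>` quadratic bezier, #000000→score S567 F2165: (141.516,19.272) → (132.115,52.125) → (126.539,69.660) → (124.788,71.877)

[2] `<path>` quadratic bezier, #000000→score S567 F2165: (154.993,107.368) → (207.657,119.869) → (247.047,130.582) → (273.163,139.509)

[3] `<polyline>` open polyline, #000000→score S567 F2165: (241.528,12.198) → (249.267,59.819) → (234.088,66.409) → (182.245,20.759) → (267.783,106.520) → (47.336,7.105)

[4] `<path>` open polyline, #000000→score S567 F2165: (265.159,115.133) → (183.265,67.050) → (318.190,90.268) → (8.586,77.806)

[5] `<polygon>` rectangle, #000000→score S567 F2165: (13.614,133.808) → (174.592,133.808) → (174.592,100.127) → (13.614,100.127) → (13.614,133.808) (closed)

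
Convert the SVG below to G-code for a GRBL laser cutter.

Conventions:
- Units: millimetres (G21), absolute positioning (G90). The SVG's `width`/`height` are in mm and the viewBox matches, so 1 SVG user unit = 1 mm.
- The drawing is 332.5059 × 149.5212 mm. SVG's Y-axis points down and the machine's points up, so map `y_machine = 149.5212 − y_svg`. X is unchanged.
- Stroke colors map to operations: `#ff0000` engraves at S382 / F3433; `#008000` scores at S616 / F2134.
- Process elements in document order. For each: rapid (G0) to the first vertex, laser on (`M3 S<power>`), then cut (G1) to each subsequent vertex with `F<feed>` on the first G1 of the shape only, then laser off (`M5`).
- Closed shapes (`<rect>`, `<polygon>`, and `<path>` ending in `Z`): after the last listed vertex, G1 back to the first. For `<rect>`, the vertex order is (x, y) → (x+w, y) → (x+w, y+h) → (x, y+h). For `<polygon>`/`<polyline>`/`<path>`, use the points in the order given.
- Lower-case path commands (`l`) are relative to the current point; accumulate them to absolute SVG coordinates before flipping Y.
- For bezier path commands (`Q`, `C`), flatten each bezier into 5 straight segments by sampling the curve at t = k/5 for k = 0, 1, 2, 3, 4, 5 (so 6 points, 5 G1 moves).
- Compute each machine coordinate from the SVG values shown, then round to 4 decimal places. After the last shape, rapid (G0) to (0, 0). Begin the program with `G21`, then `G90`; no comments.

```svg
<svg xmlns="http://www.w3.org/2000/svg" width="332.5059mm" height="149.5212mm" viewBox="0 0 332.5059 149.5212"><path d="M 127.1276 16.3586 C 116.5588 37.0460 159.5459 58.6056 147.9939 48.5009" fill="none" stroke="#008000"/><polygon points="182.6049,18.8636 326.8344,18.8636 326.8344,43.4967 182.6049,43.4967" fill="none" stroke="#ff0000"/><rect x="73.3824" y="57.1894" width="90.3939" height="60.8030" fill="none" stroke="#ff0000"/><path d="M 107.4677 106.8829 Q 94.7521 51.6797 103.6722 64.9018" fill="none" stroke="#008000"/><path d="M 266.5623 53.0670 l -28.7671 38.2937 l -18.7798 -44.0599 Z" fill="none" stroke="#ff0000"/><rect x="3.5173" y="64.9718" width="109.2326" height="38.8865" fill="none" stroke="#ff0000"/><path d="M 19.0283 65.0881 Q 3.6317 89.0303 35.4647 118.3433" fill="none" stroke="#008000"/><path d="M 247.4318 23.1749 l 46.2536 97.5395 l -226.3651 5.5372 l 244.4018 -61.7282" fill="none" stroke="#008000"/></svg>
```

G21
G90
G0 X127.1276 Y133.1626
M3 S616
G1 X126.3483 Y120.9058 F2134
G1 X133.2338 Y110.0014
G1 X142.5956 Y102.0112
G1 X149.2452 Y98.4969
G1 X147.9939 Y101.0203
M5
G0 X182.6049 Y130.6576
M3 S382
G1 X326.8344 Y130.6576 F3433
G1 X326.8344 Y106.0245
G1 X182.6049 Y106.0245
G1 X182.6049 Y130.6576
M5
G0 X73.3824 Y92.3318
M3 S382
G1 X163.7763 Y92.3318 F3433
G1 X163.7763 Y31.5288
G1 X73.3824 Y31.5288
G1 X73.3824 Y92.3318
M5
G0 X107.4677 Y42.6383
M3 S616
G1 X103.2469 Y61.9826 F2134
G1 X100.7569 Y75.8528
G1 X99.9978 Y84.2490
G1 X100.9696 Y87.1712
G1 X103.6722 Y84.6194
M5
G0 X266.5623 Y96.4542
M3 S382
G1 X237.7952 Y58.1605 F3433
G1 X219.0154 Y102.2204
G1 X266.5623 Y96.4542
M5
G0 X3.5173 Y84.5494
M3 S382
G1 X112.7499 Y84.5494 F3433
G1 X112.7499 Y45.6629
G1 X3.5173 Y45.6629
G1 X3.5173 Y84.5494
M5
G0 X19.0283 Y84.4331
M3 S616
G1 X14.7588 Y74.6414 F2134
G1 X14.2678 Y64.4200
G1 X17.5550 Y53.7690
G1 X24.6207 Y42.6883
G1 X35.4647 Y31.1779
M5
G0 X247.4318 Y126.3463
M3 S616
G1 X293.6854 Y28.8068 F2134
G1 X67.3203 Y23.2696
G1 X311.7221 Y84.9978
M5
G0 X0.0000 Y0.0000

viewBox `0 0 332.5059 149.5212` with mm width/height → 1 unit = 1 mm. Flip: y_m = 149.5212 − y_svg.

**Shape 1** — `<path>` cubic bezier, stroke `#008000` → score (S616, F2134). Control points (SVG): P0=(127.1276,16.3586), P1=(116.5588,37.0460), P2=(159.5459,58.6056), P3=(147.9939,48.5009); sampled at t=k/5. Machine vertices: (127.1276,133.1626) → (126.3483,120.9058) → (133.2338,110.0014) → (142.5956,102.0112) → (149.2452,98.4969) → (147.9939,101.0203). Open path.

**Shape 2** — `<polygon>` rectangle, stroke `#ff0000` → engrave (S382, F3433). Machine vertices: (182.6049,130.6576) → (326.8344,130.6576) → (326.8344,106.0245) → (182.6049,106.0245) → (182.6049,130.6576). Closed: final G1 returns to the first vertex.

**Shape 3** — `<rect>` rectangle, stroke `#ff0000` → engrave (S382, F3433). Machine vertices: (73.3824,92.3318) → (163.7763,92.3318) → (163.7763,31.5288) → (73.3824,31.5288) → (73.3824,92.3318). Closed: final G1 returns to the first vertex.

**Shape 4** — `<path>` quadratic bezier, stroke `#008000` → score (S616, F2134). Control points (SVG): P0=(107.4677,106.8829), P1=(94.7521,51.6797), P2=(103.6722,64.9018); sampled at t=k/5. Machine vertices: (107.4677,42.6383) → (103.2469,61.9826) → (100.7569,75.8528) → (99.9978,84.2490) → (100.9696,87.1712) → (103.6722,84.6194). Open path.

**Shape 5** — `<path>` regular polygon, stroke `#ff0000` → engrave (S382, F3433). Machine vertices: (266.5623,96.4542) → (237.7952,58.1605) → (219.0154,102.2204) → (266.5623,96.4542). Closed: final G1 returns to the first vertex.

**Shape 6** — `<rect>` rectangle, stroke `#ff0000` → engrave (S382, F3433). Machine vertices: (3.5173,84.5494) → (112.7499,84.5494) → (112.7499,45.6629) → (3.5173,45.6629) → (3.5173,84.5494). Closed: final G1 returns to the first vertex.

**Shape 7** — `<path>` quadratic bezier, stroke `#008000` → score (S616, F2134). Control points (SVG): P0=(19.0283,65.0881), P1=(3.6317,89.0303), P2=(35.4647,118.3433); sampled at t=k/5. Machine vertices: (19.0283,84.4331) → (14.7588,74.6414) → (14.2678,64.4200) → (17.5550,53.7690) → (24.6207,42.6883) → (35.4647,31.1779). Open path.

**Shape 8** — `<path>` open polyline, stroke `#008000` → score (S616, F2134). Machine vertices: (247.4318,126.3463) → (293.6854,28.8068) → (67.3203,23.2696) → (311.7221,84.9978). Open path.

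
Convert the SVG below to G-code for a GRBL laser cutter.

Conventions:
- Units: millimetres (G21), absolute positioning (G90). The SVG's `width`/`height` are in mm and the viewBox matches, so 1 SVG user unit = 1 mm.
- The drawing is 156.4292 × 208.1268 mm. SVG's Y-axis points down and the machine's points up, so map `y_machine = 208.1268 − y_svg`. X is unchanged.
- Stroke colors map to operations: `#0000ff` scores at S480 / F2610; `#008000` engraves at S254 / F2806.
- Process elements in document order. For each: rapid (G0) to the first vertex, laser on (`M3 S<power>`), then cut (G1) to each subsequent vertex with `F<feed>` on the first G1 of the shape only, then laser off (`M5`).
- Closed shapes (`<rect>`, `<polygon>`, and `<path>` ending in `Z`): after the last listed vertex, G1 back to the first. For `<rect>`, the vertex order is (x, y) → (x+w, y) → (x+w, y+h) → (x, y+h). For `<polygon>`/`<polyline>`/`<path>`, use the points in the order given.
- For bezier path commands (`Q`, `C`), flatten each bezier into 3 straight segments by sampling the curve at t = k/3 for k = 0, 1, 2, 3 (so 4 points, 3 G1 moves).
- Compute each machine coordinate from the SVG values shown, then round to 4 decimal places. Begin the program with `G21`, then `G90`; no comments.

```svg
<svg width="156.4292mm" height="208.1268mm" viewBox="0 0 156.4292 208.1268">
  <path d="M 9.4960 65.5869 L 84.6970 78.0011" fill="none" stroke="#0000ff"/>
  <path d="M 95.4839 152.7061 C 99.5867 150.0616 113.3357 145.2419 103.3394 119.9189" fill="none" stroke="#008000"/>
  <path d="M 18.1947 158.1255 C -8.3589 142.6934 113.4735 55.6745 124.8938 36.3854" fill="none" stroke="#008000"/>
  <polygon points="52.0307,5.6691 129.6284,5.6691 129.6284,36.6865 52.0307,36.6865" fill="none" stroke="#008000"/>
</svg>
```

1 u = 1 mm; y_m = 208.1268 − y.

[1] `<path>` line segment, #0000ff→score S480 F2610: (9.4960,142.5399) → (84.6970,130.1257)

[2] `<path>` cubic bezier, #008000→engrave S254 F2806: (95.4839,55.4207) → (101.5654,59.4691) → (106.6573,69.0405) → (103.3394,88.2079)

[3] `<path>` cubic bezier, #008000→engrave S254 F2806: (18.1947,50.0013) → (31.5180,84.1358) → (86.2546,135.0356) → (124.8938,171.7414)

[4] `<polygon>` rectangle, #008000→engrave S254 F2806: (52.0307,202.4577) → (129.6284,202.4577) → (129.6284,171.4403) → (52.0307,171.4403) → (52.0307,202.4577) (closed)

G21
G90
G0 X9.4960 Y142.5399
M3 S480
G1 X84.6970 Y130.1257 F2610
M5
G0 X95.4839 Y55.4207
M3 S254
G1 X101.5654 Y59.4691 F2806
G1 X106.6573 Y69.0405
G1 X103.3394 Y88.2079
M5
G0 X18.1947 Y50.0013
M3 S254
G1 X31.5180 Y84.1358 F2806
G1 X86.2546 Y135.0356
G1 X124.8938 Y171.7414
M5
G0 X52.0307 Y202.4577
M3 S254
G1 X129.6284 Y202.4577 F2806
G1 X129.6284 Y171.4403
G1 X52.0307 Y171.4403
G1 X52.0307 Y202.4577
M5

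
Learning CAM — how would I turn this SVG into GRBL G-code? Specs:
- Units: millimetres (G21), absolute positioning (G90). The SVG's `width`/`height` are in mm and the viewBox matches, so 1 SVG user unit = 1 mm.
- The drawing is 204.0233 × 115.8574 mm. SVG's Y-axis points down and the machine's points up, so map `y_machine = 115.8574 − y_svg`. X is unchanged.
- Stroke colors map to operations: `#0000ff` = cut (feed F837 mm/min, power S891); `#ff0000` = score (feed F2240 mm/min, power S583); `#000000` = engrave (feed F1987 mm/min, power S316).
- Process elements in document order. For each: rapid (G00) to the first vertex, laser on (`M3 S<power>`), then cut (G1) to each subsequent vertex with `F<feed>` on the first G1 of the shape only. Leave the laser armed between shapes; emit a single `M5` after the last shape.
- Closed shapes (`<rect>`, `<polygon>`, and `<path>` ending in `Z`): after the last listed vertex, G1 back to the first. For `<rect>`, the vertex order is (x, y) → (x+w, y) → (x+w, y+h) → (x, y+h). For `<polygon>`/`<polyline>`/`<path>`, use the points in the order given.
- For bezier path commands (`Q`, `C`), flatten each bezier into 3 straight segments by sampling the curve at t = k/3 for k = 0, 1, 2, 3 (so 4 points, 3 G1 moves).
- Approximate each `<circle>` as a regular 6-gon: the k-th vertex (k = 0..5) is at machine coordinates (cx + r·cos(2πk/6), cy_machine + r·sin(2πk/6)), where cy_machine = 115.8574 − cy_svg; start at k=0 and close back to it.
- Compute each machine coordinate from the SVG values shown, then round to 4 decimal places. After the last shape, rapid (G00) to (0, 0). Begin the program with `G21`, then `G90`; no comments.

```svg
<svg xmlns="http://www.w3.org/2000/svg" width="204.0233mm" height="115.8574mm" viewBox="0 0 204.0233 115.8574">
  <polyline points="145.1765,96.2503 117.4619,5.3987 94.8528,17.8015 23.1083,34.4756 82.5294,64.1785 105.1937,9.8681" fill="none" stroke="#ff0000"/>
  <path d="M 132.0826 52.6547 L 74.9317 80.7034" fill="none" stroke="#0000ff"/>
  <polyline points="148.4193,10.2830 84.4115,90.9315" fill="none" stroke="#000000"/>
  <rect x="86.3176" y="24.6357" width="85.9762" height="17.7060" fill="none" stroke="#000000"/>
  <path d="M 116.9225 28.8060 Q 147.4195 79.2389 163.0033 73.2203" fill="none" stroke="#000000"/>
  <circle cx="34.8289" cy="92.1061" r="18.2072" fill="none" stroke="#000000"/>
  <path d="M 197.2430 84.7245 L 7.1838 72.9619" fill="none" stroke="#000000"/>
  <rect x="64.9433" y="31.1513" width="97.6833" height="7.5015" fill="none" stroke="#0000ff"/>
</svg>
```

G21
G90
G00 X145.1765 Y19.6071
M3 S583
G1 X117.4619 Y110.4587 F2240
G1 X94.8528 Y98.0559
G1 X23.1083 Y81.3818
G1 X82.5294 Y51.6789
G1 X105.1937 Y105.9893
G00 X132.0826 Y63.2027
M3 S891
G1 X74.9317 Y35.1540 F837
G00 X148.4193 Y105.5744
M3 S316
G1 X84.4115 Y24.9259 F1987
G00 X86.3176 Y91.2217
M3 S316
G1 X172.2938 Y91.2217 F1987
G1 X172.2938 Y73.5157
G1 X86.3176 Y73.5157
G1 X86.3176 Y91.2217
G00 X116.9225 Y87.0514
M3 S316
G1 X135.5968 Y59.7019 F1987
G1 X150.9571 Y44.8971
G1 X163.0033 Y42.6371
G00 X53.0361 Y23.7513
M3 S316
G1 X43.9325 Y39.5192 F1987
G1 X25.7253 Y39.5192
G1 X16.6217 Y23.7513
G1 X25.7253 Y7.9834
G1 X43.9325 Y7.9834
G1 X53.0361 Y23.7513
G00 X197.2430 Y31.1329
M3 S316
G1 X7.1838 Y42.8955 F1987
G00 X64.9433 Y84.7061
M3 S891
G1 X162.6266 Y84.7061 F837
G1 X162.6266 Y77.2046
G1 X64.9433 Y77.2046
G1 X64.9433 Y84.7061
M5
G00 X0.0000 Y0.0000

Since the viewBox matches the mm dimensions, user units are millimetres directly. The only transform is the Y-flip y_m = 115.8574 − y_svg.

Shape 1 is a open polyline drawn with `<polyline>`. Its stroke #ff0000 means score at S583, F2240. After flipping Y the toolpath is (145.1765,19.6071) → (117.4619,110.4587) → (94.8528,98.0559) → (23.1083,81.3818) → (82.5294,51.6789) → (105.1937,105.9893).

Shape 2 is a line segment drawn with `<path>`. Its stroke #0000ff means cut at S891, F837. After flipping Y the toolpath is (132.0826,63.2027) → (74.9317,35.1540).

Shape 3 is a line segment drawn with `<polyline>`. Its stroke #000000 means engrave at S316, F1987. After flipping Y the toolpath is (148.4193,105.5744) → (84.4115,24.9259).

Shape 4 is a rectangle drawn with `<rect>`. Its stroke #000000 means engrave at S316, F1987. After flipping Y the toolpath is (86.3176,91.2217) → (172.2938,91.2217) → (172.2938,73.5157) → (86.3176,73.5157) → (86.3176,91.2217), returning to the start.

Shape 5 is a quadratic bezier drawn with `<path>`. Its stroke #000000 means engrave at S316, F1987. After flipping Y the toolpath is (116.9225,87.0514) → (135.5968,59.7019) → (150.9571,44.8971) → (163.0033,42.6371).

Shape 6 is a circle drawn with `<circle>`. Its stroke #000000 means engrave at S316, F1987. After flipping Y the toolpath is (53.0361,23.7513) → (43.9325,39.5192) → (25.7253,39.5192) → (16.6217,23.7513) → (25.7253,7.9834) → (43.9325,7.9834) → (53.0361,23.7513), returning to the start.

Shape 7 is a line segment drawn with `<path>`. Its stroke #000000 means engrave at S316, F1987. After flipping Y the toolpath is (197.2430,31.1329) → (7.1838,42.8955).

Shape 8 is a rectangle drawn with `<rect>`. Its stroke #0000ff means cut at S891, F837. After flipping Y the toolpath is (64.9433,84.7061) → (162.6266,84.7061) → (162.6266,77.2046) → (64.9433,77.2046) → (64.9433,84.7061), returning to the start.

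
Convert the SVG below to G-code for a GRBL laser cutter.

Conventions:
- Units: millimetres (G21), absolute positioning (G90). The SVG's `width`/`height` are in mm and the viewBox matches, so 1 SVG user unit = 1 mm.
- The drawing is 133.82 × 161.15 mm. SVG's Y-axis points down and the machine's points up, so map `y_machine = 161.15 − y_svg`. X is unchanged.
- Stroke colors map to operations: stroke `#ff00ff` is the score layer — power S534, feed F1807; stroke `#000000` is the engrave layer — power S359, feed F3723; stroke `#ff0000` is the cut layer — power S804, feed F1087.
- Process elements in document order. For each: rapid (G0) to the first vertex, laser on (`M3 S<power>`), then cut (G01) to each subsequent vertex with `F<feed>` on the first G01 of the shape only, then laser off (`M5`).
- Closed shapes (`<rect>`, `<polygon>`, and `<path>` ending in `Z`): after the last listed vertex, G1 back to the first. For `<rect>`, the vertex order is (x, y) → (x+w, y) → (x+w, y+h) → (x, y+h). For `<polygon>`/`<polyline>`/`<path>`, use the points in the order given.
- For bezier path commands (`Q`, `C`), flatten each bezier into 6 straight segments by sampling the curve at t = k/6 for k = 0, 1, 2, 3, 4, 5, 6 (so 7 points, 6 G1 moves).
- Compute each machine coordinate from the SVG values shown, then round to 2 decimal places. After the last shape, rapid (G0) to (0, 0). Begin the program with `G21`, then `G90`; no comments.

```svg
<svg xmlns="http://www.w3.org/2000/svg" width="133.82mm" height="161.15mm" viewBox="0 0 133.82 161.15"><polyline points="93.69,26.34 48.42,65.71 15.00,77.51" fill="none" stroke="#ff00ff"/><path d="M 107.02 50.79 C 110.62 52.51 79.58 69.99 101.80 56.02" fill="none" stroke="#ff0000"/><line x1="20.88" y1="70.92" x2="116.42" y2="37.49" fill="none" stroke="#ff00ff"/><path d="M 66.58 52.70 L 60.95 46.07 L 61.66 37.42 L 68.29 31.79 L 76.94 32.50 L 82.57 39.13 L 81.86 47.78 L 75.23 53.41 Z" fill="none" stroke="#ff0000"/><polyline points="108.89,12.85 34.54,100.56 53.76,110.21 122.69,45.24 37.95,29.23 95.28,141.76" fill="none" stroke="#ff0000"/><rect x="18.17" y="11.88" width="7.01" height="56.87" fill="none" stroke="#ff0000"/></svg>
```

viewBox `0 0 133.82 161.15` with mm width/height → 1 unit = 1 mm. Flip: y_m = 161.15 − y_svg.

**Shape 1** — `<polyline>` open polyline, stroke `#ff00ff` → score (S534, F1807). Machine vertices: (93.69,134.81) → (48.42,95.44) → (15.00,83.64). Open path.

**Shape 2** — `<path>` cubic bezier, stroke `#ff0000` → cut (S804, F1087). Control points (SVG): P0=(107.02,50.79), P1=(110.62,52.51), P2=(79.58,69.99), P3=(101.80,56.02); sampled at t=k/6. Machine vertices: (107.02,110.36) → (106.34,108.41) → (102.33,105.14) → (97.43,101.86) → (94.08,99.89) → (94.72,100.55) → (101.80,105.13). Open path.

**Shape 3** — `<line>` line segment, stroke `#ff00ff` → score (S534, F1807). Machine vertices: (20.88,90.23) → (116.42,123.66). Open path.

**Shape 4** — `<path>` regular polygon, stroke `#ff0000` → cut (S804, F1087). Machine vertices: (66.58,108.45) → (60.95,115.08) → (61.66,123.73) → (68.29,129.36) → (76.94,128.65) → (82.57,122.02) → (81.86,113.37) → (75.23,107.74) → (66.58,108.45). Closed: final G1 returns to the first vertex.

**Shape 5** — `<polyline>` open polyline, stroke `#ff0000` → cut (S804, F1087). Machine vertices: (108.89,148.30) → (34.54,60.59) → (53.76,50.94) → (122.69,115.91) → (37.95,131.92) → (95.28,19.39). Open path.

**Shape 6** — `<rect>` rectangle, stroke `#ff0000` → cut (S804, F1087). Machine vertices: (18.17,149.27) → (25.18,149.27) → (25.18,92.40) → (18.17,92.40) → (18.17,149.27). Closed: final G1 returns to the first vertex.

G21
G90
G0 X93.69 Y134.81
M3 S534
G01 X48.42 Y95.44 F1807
G01 X15.00 Y83.64
M5
G0 X107.02 Y110.36
M3 S804
G01 X106.34 Y108.41 F1087
G01 X102.33 Y105.14
G01 X97.43 Y101.86
G01 X94.08 Y99.89
G01 X94.72 Y100.55
G01 X101.80 Y105.13
M5
G0 X20.88 Y90.23
M3 S534
G01 X116.42 Y123.66 F1807
M5
G0 X66.58 Y108.45
M3 S804
G01 X60.95 Y115.08 F1087
G01 X61.66 Y123.73
G01 X68.29 Y129.36
G01 X76.94 Y128.65
G01 X82.57 Y122.02
G01 X81.86 Y113.37
G01 X75.23 Y107.74
G01 X66.58 Y108.45
M5
G0 X108.89 Y148.30
M3 S804
G01 X34.54 Y60.59 F1087
G01 X53.76 Y50.94
G01 X122.69 Y115.91
G01 X37.95 Y131.92
G01 X95.28 Y19.39
M5
G0 X18.17 Y149.27
M3 S804
G01 X25.18 Y149.27 F1087
G01 X25.18 Y92.40
G01 X18.17 Y92.40
G01 X18.17 Y149.27
M5
G0 X0.00 Y0.00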